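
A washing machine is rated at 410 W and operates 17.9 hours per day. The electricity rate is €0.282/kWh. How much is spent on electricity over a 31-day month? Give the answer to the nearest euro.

€64

Energy = 410 W × 17.9 h/day × 31 days = 227,509 Wh = 227.5 kWh
Cost = 227.5 kWh × €0.282/kWh = €64.16 ≈ €64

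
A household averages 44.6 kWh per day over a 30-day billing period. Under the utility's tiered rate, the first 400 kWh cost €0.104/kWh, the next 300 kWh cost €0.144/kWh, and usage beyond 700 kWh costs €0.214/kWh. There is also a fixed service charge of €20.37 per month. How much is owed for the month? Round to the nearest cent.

Usage = 44.6 kWh/day × 30 days = 1338 kWh
First 400 kWh × €0.104 = €41.60
Next 300 kWh × €0.144 = €43.20
Remaining 638 kWh × €0.214 = €136.53
Energy charge = €221.33; + service €20.37 = €241.70

€241.70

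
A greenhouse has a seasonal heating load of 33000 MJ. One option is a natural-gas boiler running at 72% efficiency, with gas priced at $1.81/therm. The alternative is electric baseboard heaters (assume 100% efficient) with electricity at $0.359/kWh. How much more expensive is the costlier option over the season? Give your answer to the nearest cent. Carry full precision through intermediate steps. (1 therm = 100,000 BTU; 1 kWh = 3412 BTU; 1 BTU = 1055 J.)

Heat load = 33000 MJ = 33,000,000,000 J / 1055 = 31,279,621 BTU
Gas: input = 31,279,621 / 0.72 = 43,443,918 BTU = 434.4 therm → 434.4 × $1.81 = $786.33
Electric: 31,279,621 BTU / 3412 = 9,168 kWh → × $0.359 = $3,291.14
Difference = |$786.33 − $3,291.14| = $2,504.81

$2504.81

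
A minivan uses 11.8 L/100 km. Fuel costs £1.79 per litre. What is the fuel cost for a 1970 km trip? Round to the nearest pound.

Fuel = 11.8 L/100 km × 1970 km / 100 = 232.5 L
Cost = 232.5 L × £1.79/L = £416.10 ≈ £416

£416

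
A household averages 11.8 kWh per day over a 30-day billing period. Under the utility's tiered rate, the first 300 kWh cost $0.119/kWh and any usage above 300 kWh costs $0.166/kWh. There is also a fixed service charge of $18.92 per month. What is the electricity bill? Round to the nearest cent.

Usage = 11.8 kWh/day × 30 days = 354 kWh
First 300 kWh × $0.119 = $35.70
Remaining 54 kWh × $0.166 = $8.96
Energy charge = $44.66; + service $18.92 = $63.58

$63.58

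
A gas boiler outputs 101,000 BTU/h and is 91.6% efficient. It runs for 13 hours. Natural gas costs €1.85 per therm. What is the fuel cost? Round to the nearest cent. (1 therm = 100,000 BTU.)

€26.52

Heat delivered = 101,000 BTU/h × 13 h = 1,313,000 BTU
Gas input = 1,313,000 / 0.916 = 1,433,406 BTU
= 1,433,406 / 100,000 = 14.33 therm
Cost = 14.33 × €1.85/therm = €26.52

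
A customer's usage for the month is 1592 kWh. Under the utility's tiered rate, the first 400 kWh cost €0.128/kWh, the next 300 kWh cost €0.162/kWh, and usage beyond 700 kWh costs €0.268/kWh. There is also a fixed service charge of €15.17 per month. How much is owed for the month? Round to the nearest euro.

€354

First 400 kWh × €0.128 = €51.20
Next 300 kWh × €0.162 = €48.60
Remaining 892 kWh × €0.268 = €239.06
Energy charge = €338.86; + service €15.17 = €354.03 ≈ €354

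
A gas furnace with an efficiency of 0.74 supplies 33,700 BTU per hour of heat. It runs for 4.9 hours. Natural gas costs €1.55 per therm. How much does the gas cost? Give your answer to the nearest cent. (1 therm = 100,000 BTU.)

Heat delivered = 33,700 BTU/h × 4.9 h = 165,130 BTU
Gas input = 165,130 / 0.74 = 223,149 BTU
= 223,149 / 100,000 = 2.231 therm
Cost = 2.231 × €1.55/therm = €3.46

€3.46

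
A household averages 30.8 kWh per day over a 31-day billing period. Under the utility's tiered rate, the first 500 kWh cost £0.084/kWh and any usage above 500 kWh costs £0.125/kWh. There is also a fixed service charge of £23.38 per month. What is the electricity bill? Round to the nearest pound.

£122

Usage = 30.8 kWh/day × 31 days = 954.8 kWh
First 500 kWh × £0.084 = £42.00
Remaining 454.8 kWh × £0.125 = £56.85
Energy charge = £98.85; + service £23.38 = £122.23 ≈ £122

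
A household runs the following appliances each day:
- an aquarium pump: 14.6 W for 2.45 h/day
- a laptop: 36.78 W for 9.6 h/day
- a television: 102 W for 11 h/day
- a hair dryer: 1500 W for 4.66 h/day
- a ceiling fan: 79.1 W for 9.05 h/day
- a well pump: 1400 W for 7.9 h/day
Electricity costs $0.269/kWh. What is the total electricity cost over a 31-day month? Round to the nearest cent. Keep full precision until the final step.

$169.09

aquarium pump: 14.6 W × 2.45 h × 31 d = 1,109 Wh = 1.109 kWh
laptop: 36.78 W × 9.6 h × 31 d = 10,946 Wh = 10.95 kWh
television: 102 W × 11 h × 31 d = 34,782 Wh = 34.78 kWh
hair dryer: 1500 W × 4.66 h × 31 d = 216,690 Wh = 216.7 kWh
ceiling fan: 79.1 W × 9.05 h × 31 d = 22,192 Wh = 22.19 kWh
well pump: 1400 W × 7.9 h × 31 d = 342,860 Wh = 342.9 kWh
Total energy = 1.109 + 10.95 + 34.78 + 216.7 + 22.19 + 342.9 = 628.6 kWh
Cost = 628.6 kWh × $0.269 = $169.09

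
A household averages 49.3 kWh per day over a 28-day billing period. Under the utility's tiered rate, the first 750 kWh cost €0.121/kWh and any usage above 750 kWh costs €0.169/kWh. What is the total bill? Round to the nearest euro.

€197

Usage = 49.3 kWh/day × 28 days = 1380.4 kWh
First 750 kWh × €0.121 = €90.75
Remaining 630.4 kWh × €0.169 = €106.54
Total = €197.29 ≈ €197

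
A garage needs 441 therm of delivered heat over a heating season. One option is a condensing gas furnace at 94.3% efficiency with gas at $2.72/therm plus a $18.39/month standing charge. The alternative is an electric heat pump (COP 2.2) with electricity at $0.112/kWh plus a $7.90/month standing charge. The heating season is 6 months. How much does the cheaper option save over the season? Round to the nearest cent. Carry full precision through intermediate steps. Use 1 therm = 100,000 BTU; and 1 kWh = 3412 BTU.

$676.97

Heat load = 441 therm × 100,000 = 44,100,000 BTU
Gas: input = 44,100,000 / 0.943 = 46,765,642 BTU = 467.7 therm → 467.7 × $2.72 = $1,272.03; + 6 × $18.39 standing = $1,382.37
Heat pump: 44,100,000 BTU / 3412 = 12,920 kWh heat; / 2.2 = 5,875 kWh in → × $0.112 = $658.00; + 6 × $7.90 standing = $705.40
Difference = |$1,382.37 − $705.40| = $676.97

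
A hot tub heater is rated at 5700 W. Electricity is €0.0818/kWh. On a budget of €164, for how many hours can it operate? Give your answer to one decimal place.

351.7 h

Energy budget = €164 / €0.0818 per kWh = 2,005 kWh = 2,004,890 Wh
Runtime = 2,004,890 Wh / 5700 W = 351.7 h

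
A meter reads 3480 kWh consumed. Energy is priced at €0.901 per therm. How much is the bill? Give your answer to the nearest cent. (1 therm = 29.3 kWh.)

3480 kWh × (0.03413 therm/kWh) = 118.8 therm
Cost = 118.8 therm × €0.901/therm = €107.01

€107.01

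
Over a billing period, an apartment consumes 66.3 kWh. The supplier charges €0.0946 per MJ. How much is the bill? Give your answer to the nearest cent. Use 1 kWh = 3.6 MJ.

66.3 kWh × (3.6 MJ/kWh) = 238.7 MJ
Cost = 238.7 MJ × €0.0946/MJ = €22.58

€22.58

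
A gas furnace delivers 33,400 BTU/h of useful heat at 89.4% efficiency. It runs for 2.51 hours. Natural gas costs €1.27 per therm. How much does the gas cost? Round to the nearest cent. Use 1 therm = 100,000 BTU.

€1.19

Heat delivered = 33,400 BTU/h × 2.51 h = 83,834 BTU
Gas input = 83,834 / 0.894 = 93,774 BTU
= 93,774 / 100,000 = 0.9377 therm
Cost = 0.9377 × €1.27/therm = €1.19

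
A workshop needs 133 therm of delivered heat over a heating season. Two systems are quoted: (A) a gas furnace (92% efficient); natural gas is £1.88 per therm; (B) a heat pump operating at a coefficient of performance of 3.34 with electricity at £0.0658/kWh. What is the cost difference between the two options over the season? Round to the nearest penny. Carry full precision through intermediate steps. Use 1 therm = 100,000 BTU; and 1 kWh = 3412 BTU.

Heat load = 133 therm × 100,000 = 13,300,000 BTU
Gas: input = 13,300,000 / 0.92 = 14,456,522 BTU = 144.6 therm → 144.6 × £1.88 = £271.78
Heat pump: 13,300,000 BTU / 3412 = 3,898 kWh heat; / 3.34 = 1,167 kWh in → × £0.0658 = £76.79
Difference = |£271.78 − £76.79| = £194.99

£194.99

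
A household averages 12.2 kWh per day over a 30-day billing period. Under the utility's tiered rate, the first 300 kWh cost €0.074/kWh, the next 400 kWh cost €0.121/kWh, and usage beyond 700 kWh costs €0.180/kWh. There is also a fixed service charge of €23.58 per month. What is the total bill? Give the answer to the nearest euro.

Usage = 12.2 kWh/day × 30 days = 366 kWh
First 300 kWh × €0.074 = €22.20
Next 66 kWh × €0.121 = €7.99
Remaining tier: 0 kWh (not reached)
Energy charge = €30.19; + service €23.58 = €53.77 ≈ €54

€54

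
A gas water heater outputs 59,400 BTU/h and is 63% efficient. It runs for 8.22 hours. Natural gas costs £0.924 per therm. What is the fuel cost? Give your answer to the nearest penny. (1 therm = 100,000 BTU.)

£7.16

Heat delivered = 59,400 BTU/h × 8.22 h = 488,268 BTU
Gas input = 488,268 / 0.63 = 775,029 BTU
= 775,029 / 100,000 = 7.75 therm
Cost = 7.75 × £0.924/therm = £7.16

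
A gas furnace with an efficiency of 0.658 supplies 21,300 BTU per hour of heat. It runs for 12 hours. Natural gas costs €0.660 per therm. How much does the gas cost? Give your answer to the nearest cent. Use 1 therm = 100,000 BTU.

Heat delivered = 21,300 BTU/h × 12 h = 255,600 BTU
Gas input = 255,600 / 0.658 = 388,450 BTU
= 388,450 / 100,000 = 3.884 therm
Cost = 3.884 × €0.660/therm = €2.56

€2.56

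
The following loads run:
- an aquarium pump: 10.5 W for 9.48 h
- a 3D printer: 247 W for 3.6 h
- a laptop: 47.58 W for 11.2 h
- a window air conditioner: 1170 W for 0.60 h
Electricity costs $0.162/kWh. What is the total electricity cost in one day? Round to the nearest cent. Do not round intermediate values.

$0.36

aquarium pump: 10.5 W × 9.48 h = 100 Wh = 0.09954 kWh
3D printer: 247 W × 3.6 h = 889 Wh = 0.8892 kWh
laptop: 47.58 W × 11.2 h = 533 Wh = 0.5329 kWh
window air conditioner: 1170 W × 0.60 h = 702 Wh = 0.702 kWh
Total energy = 0.09954 + 0.8892 + 0.5329 + 0.702 = 2.224 kWh
Cost = 2.224 kWh × $0.162 = $0.36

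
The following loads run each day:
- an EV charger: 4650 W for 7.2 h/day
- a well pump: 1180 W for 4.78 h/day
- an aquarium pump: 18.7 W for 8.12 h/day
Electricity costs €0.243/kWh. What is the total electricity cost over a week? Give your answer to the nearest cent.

EV charger: 4650 W × 7.2 h × 7 d = 234,360 Wh = 234.4 kWh
well pump: 1180 W × 4.78 h × 7 d = 39,483 Wh = 39.48 kWh
aquarium pump: 18.7 W × 8.12 h × 7 d = 1,063 Wh = 1.063 kWh
Total energy = 234.4 + 39.48 + 1.063 = 274.9 kWh
Cost = 274.9 kWh × €0.243 = €66.80

€66.80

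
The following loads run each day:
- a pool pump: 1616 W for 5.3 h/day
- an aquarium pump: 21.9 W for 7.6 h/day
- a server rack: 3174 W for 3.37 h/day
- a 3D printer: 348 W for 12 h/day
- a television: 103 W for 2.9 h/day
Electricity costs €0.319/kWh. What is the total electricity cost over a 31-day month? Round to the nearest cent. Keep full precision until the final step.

€236.37

pool pump: 1616 W × 5.3 h × 31 d = 265,509 Wh = 265.5 kWh
aquarium pump: 21.9 W × 7.6 h × 31 d = 5,160 Wh = 5.16 kWh
server rack: 3174 W × 3.37 h × 31 d = 331,588 Wh = 331.6 kWh
3D printer: 348 W × 12 h × 31 d = 129,456 Wh = 129.5 kWh
television: 103 W × 2.9 h × 31 d = 9,260 Wh = 9.26 kWh
Total energy = 265.5 + 5.16 + 331.6 + 129.5 + 9.26 = 741 kWh
Cost = 741 kWh × €0.319 = €236.37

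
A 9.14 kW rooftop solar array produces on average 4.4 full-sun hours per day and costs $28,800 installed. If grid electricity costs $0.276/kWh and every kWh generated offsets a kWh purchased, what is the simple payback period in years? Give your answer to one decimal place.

7.1 years

Daily generation = 9.14 kW × 4.4 h = 40.22 kWh
Annual generation = 40.22 × 365 = 14679 kWh
Annual savings = 14679 × $0.276 = $4,051.36
Payback = $28,800 / $4,051.36 = 7.11 years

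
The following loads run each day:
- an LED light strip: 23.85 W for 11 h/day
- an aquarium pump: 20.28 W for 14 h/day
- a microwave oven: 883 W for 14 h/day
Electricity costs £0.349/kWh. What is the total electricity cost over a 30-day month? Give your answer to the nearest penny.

LED light strip: 23.85 W × 11 h × 30 d = 7,871 Wh = 7.871 kWh
aquarium pump: 20.28 W × 14 h × 30 d = 8,518 Wh = 8.518 kWh
microwave oven: 883 W × 14 h × 30 d = 370,860 Wh = 370.9 kWh
Total energy = 7.871 + 8.518 + 370.9 = 387.2 kWh
Cost = 387.2 kWh × £0.349 = £135.15

£135.15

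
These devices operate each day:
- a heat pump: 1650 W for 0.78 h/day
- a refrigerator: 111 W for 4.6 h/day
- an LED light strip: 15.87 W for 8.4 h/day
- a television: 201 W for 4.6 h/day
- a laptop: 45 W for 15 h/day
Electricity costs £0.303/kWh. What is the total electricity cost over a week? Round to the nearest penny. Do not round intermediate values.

£7.49

heat pump: 1650 W × 0.78 h × 7 d = 9,009 Wh = 9.009 kWh
refrigerator: 111 W × 4.6 h × 7 d = 3,574 Wh = 3.574 kWh
LED light strip: 15.87 W × 8.4 h × 7 d = 933 Wh = 0.9332 kWh
television: 201 W × 4.6 h × 7 d = 6,472 Wh = 6.472 kWh
laptop: 45 W × 15 h × 7 d = 4,725 Wh = 4.725 kWh
Total energy = 9.009 + 3.574 + 0.9332 + 6.472 + 4.725 = 24.71 kWh
Cost = 24.71 kWh × £0.303 = £7.49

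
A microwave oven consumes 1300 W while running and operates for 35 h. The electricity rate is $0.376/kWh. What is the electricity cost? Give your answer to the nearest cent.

$17.11

Energy = 1300 W × 35 h = 45,500 Wh = 45.5 kWh
Cost = 45.5 kWh × $0.376/kWh = $17.11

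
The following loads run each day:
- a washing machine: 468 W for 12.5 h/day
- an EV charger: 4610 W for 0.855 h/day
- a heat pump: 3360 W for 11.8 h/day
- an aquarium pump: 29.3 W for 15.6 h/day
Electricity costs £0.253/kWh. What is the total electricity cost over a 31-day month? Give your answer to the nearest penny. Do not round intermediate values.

washing machine: 468 W × 12.5 h × 31 d = 181,350 Wh = 181.3 kWh
EV charger: 4610 W × 0.855 h × 31 d = 122,188 Wh = 122.2 kWh
heat pump: 3360 W × 11.8 h × 31 d = 1,229,088 Wh = 1,229 kWh
aquarium pump: 29.3 W × 15.6 h × 31 d = 14,169 Wh = 14.17 kWh
Total energy = 181.3 + 122.2 + 1,229 + 14.17 = 1,547 kWh
Cost = 1,547 kWh × £0.253 = £391.34

£391.34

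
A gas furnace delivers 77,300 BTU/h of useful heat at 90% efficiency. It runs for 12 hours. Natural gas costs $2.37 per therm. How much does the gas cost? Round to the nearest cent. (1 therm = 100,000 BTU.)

Heat delivered = 77,300 BTU/h × 12 h = 927,600 BTU
Gas input = 927,600 / 0.90 = 1,030,667 BTU
= 1,030,667 / 100,000 = 10.31 therm
Cost = 10.31 × $2.37/therm = $24.43

$24.43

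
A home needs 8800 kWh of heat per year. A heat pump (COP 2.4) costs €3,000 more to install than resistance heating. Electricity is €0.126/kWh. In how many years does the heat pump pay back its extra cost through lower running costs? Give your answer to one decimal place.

4.6 years

Resistance: 8800 kWh × €0.126 = €1,108.80/yr
Heat pump: 8800 / 2.4 = 3667 kWh in → × €0.126 = €462.00/yr
Annual savings = €646.80
Payback = €3,000 / €646.80 = 4.64 years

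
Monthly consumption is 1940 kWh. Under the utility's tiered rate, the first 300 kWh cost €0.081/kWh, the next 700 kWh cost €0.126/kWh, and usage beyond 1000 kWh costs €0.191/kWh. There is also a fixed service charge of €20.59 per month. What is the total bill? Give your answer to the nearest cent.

First 300 kWh × €0.081 = €24.30
Next 700 kWh × €0.126 = €88.20
Remaining 940 kWh × €0.191 = €179.54
Energy charge = €292.04; + service €20.59 = €312.63

€312.63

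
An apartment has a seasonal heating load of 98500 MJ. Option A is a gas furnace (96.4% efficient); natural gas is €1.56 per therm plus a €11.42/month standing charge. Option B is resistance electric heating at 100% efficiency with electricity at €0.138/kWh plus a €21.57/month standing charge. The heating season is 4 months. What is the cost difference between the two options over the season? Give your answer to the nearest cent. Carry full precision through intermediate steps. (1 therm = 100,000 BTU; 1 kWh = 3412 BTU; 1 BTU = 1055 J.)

Heat load = 98500 MJ = 98,500,000,000 J / 1055 = 93,364,929 BTU
Gas: input = 93,364,929 / 0.964 = 96,851,586 BTU = 968.5 therm → 968.5 × €1.56 = €1,510.88; + 4 × €11.42 standing = €1,556.56
Electric: 93,364,929 BTU / 3412 = 27,360 kWh → × €0.138 = €3,776.19; + 4 × €21.57 standing = €3,862.47
Difference = |€1,556.56 − €3,862.47| = €2,305.91

€2305.91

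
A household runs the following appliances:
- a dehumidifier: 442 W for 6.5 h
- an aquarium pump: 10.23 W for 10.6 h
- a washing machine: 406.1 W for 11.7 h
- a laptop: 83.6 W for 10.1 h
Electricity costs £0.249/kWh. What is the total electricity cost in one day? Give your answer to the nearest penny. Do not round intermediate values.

dehumidifier: 442 W × 6.5 h = 2,873 Wh = 2.873 kWh
aquarium pump: 10.23 W × 10.6 h = 108 Wh = 0.1084 kWh
washing machine: 406.1 W × 11.7 h = 4,751 Wh = 4.751 kWh
laptop: 83.6 W × 10.1 h = 844 Wh = 0.8444 kWh
Total energy = 2.873 + 0.1084 + 4.751 + 0.8444 = 8.577 kWh
Cost = 8.577 kWh × £0.249 = £2.14

£2.14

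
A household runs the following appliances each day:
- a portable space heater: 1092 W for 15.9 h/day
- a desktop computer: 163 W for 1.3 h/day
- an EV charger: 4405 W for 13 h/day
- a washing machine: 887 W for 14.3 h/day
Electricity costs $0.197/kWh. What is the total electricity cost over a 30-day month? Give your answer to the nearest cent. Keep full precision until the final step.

portable space heater: 1092 W × 15.9 h × 30 d = 520,884 Wh = 520.9 kWh
desktop computer: 163 W × 1.3 h × 30 d = 6,357 Wh = 6.357 kWh
EV charger: 4405 W × 13 h × 30 d = 1,717,950 Wh = 1,718 kWh
washing machine: 887 W × 14.3 h × 30 d = 380,523 Wh = 380.5 kWh
Total energy = 520.9 + 6.357 + 1,718 + 380.5 = 2,626 kWh
Cost = 2,626 kWh × $0.197 = $517.27

$517.27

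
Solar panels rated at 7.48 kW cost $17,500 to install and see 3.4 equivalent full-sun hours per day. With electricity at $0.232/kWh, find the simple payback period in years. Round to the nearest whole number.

8 years

Daily generation = 7.48 kW × 3.4 h = 25.43 kWh
Annual generation = 25.43 × 365 = 9282.7 kWh
Annual savings = 9282.7 × $0.232 = $2,153.58
Payback = $17,500 / $2,153.58 = 8.13 years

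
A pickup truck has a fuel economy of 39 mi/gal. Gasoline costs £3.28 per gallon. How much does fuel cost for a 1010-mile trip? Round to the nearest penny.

£84.94

Fuel = 1010 mi / 39 mpg = 25.9 gal
Cost = 25.9 gal × £3.28/gal = £84.94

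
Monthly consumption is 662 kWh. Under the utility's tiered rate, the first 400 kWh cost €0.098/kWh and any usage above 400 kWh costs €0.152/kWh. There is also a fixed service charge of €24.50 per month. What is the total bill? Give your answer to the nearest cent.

€103.52

First 400 kWh × €0.098 = €39.20
Remaining 262 kWh × €0.152 = €39.82
Energy charge = €79.02; + service €24.50 = €103.52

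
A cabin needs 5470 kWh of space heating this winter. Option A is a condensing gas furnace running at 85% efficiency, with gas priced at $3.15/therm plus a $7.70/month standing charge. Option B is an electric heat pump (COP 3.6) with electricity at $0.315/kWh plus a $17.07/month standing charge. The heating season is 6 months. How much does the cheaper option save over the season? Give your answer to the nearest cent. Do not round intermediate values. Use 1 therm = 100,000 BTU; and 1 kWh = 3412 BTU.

$156.81

Heat load = 5470 kWh × 3412 = 18,663,640 BTU
Gas: input = 18,663,640 / 0.85 = 21,957,224 BTU = 219.6 therm → 219.6 × $3.15 = $691.65; + 6 × $7.70 standing = $737.85
Heat pump: 18,663,640 BTU / 3412 = 5,470 kWh heat; / 3.6 = 1,519 kWh in → × $0.315 = $478.62; + 6 × $17.07 standing = $581.04
Difference = |$737.85 − $581.04| = $156.81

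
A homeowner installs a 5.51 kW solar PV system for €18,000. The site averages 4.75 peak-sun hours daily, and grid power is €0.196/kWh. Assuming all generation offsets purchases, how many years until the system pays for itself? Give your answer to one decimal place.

9.6 years

Daily generation = 5.51 kW × 4.75 h = 26.17 kWh
Annual generation = 26.17 × 365 = 9553 kWh
Annual savings = 9553 × €0.196 = €1,872.38
Payback = €18,000 / €1,872.38 = 9.61 years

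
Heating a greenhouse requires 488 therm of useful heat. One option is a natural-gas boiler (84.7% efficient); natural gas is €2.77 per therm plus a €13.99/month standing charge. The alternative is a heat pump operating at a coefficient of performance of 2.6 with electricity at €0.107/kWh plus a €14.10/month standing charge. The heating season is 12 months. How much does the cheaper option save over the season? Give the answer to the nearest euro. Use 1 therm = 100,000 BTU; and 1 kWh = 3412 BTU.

€1006

Heat load = 488 therm × 100,000 = 48,800,000 BTU
Gas: input = 48,800,000 / 0.847 = 57,615,112 BTU = 576.2 therm → 576.2 × €2.77 = €1,595.94; + 12 × €13.99 standing = €1,763.82
Heat pump: 48,800,000 BTU / 3412 = 14,300 kWh heat; / 2.6 = 5,501 kWh in → × €0.107 = €588.60; + 12 × €14.10 standing = €757.80
Difference = |€1,763.82 − €757.80| = €1,006.02 ≈ €1006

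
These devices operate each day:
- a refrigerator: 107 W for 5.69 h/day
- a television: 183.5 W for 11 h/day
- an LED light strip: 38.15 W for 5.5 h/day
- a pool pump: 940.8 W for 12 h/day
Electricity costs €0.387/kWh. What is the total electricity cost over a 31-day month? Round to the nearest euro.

€169

refrigerator: 107 W × 5.69 h × 31 d = 18,874 Wh = 18.87 kWh
television: 183.5 W × 11 h × 31 d = 62,574 Wh = 62.57 kWh
LED light strip: 38.15 W × 5.5 h × 31 d = 6,505 Wh = 6.505 kWh
pool pump: 940.8 W × 12 h × 31 d = 349,978 Wh = 350 kWh
Total energy = 18.87 + 62.57 + 6.505 + 350 = 437.9 kWh
Cost = 437.9 kWh × €0.387 = €169.48 ≈ €169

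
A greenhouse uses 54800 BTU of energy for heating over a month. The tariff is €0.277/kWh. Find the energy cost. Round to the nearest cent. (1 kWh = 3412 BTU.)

€4.45

54800 BTU × (0.00029308 kWh/BTU) = 16.06 kWh
Cost = 16.06 kWh × €0.277/kWh = €4.45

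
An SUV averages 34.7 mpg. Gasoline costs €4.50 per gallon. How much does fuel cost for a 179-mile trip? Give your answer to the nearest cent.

Fuel = 179 mi / 34.7 mpg = 5.159 gal
Cost = 5.159 gal × €4.50/gal = €23.21

€23.21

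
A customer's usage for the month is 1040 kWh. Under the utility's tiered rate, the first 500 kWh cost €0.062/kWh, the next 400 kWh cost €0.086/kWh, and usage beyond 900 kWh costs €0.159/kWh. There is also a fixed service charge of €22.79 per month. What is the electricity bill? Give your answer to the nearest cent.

First 500 kWh × €0.062 = €31.00
Next 400 kWh × €0.086 = €34.40
Remaining 140 kWh × €0.159 = €22.26
Energy charge = €87.66; + service €22.79 = €110.45

€110.45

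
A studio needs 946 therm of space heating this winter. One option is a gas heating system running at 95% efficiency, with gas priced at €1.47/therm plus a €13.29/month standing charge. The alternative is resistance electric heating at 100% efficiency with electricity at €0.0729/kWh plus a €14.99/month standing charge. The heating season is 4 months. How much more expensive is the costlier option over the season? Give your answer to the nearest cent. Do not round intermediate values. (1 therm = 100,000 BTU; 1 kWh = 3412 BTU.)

€564.19

Heat load = 946 therm × 100,000 = 94,600,000 BTU
Gas: input = 94,600,000 / 0.95 = 99,578,947 BTU = 995.8 therm → 995.8 × €1.47 = €1,463.81; + 4 × €13.29 standing = €1,516.97
Electric: 94,600,000 BTU / 3412 = 27,730 kWh → × €0.0729 = €2,021.20; + 4 × €14.99 standing = €2,081.16
Difference = |€1,516.97 − €2,081.16| = €564.19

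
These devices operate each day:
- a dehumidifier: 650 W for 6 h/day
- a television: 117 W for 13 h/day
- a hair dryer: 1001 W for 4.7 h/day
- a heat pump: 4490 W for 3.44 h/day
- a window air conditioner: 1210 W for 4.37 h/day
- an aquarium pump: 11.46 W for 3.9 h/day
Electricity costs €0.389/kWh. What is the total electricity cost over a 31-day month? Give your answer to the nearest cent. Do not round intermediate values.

dehumidifier: 650 W × 6 h × 31 d = 120,900 Wh = 120.9 kWh
television: 117 W × 13 h × 31 d = 47,151 Wh = 47.15 kWh
hair dryer: 1001 W × 4.7 h × 31 d = 145,846 Wh = 145.8 kWh
heat pump: 4490 W × 3.44 h × 31 d = 478,814 Wh = 478.8 kWh
window air conditioner: 1210 W × 4.37 h × 31 d = 163,919 Wh = 163.9 kWh
aquarium pump: 11.46 W × 3.9 h × 31 d = 1,386 Wh = 1.386 kWh
Total energy = 120.9 + 47.15 + 145.8 + 478.8 + 163.9 + 1.386 = 958 kWh
Cost = 958 kWh × €0.389 = €372.67

€372.67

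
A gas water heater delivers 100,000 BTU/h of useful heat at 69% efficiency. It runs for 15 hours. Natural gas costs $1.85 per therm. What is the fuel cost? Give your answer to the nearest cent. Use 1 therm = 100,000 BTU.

Heat delivered = 100,000 BTU/h × 15 h = 1,500,000 BTU
Gas input = 1,500,000 / 0.69 = 2,173,913 BTU
= 2,173,913 / 100,000 = 21.74 therm
Cost = 21.74 × $1.85/therm = $40.22

$40.22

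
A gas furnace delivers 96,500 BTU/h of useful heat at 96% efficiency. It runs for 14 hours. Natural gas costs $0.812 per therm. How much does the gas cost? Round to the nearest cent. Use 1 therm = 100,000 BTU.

Heat delivered = 96,500 BTU/h × 14 h = 1,351,000 BTU
Gas input = 1,351,000 / 0.96 = 1,407,292 BTU
= 1,407,292 / 100,000 = 14.07 therm
Cost = 14.07 × $0.812/therm = $11.43

$11.43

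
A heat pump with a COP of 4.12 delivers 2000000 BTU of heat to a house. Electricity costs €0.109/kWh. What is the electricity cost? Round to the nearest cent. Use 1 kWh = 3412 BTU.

€15.51

Heat delivered = 2,000,000 BTU / 3412 = 586.2 kWh
Electrical input = 586.2 kWh / 4.12 = 142.3 kWh
Cost = 142.3 × €0.109/kWh = €15.51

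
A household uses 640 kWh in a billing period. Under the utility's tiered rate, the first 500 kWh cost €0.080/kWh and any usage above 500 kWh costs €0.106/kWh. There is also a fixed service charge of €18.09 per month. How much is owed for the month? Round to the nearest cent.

First 500 kWh × €0.080 = €40.00
Remaining 140 kWh × €0.106 = €14.84
Energy charge = €54.84; + service €18.09 = €72.93

€72.93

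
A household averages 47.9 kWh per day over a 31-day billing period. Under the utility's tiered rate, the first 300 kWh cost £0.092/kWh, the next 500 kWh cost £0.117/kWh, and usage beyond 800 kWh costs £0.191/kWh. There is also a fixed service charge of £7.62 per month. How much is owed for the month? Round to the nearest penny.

Usage = 47.9 kWh/day × 31 days = 1484.9 kWh
First 300 kWh × £0.092 = £27.60
Next 500 kWh × £0.117 = £58.50
Remaining 684.9 kWh × £0.191 = £130.82
Energy charge = £216.92; + service £7.62 = £224.54

£224.54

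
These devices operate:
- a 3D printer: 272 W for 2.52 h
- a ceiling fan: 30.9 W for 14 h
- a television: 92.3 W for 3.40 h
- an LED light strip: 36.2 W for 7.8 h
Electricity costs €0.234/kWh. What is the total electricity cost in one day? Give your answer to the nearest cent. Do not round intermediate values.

€0.40

3D printer: 272 W × 2.52 h = 685 Wh = 0.6854 kWh
ceiling fan: 30.9 W × 14 h = 433 Wh = 0.4326 kWh
television: 92.3 W × 3.40 h = 314 Wh = 0.3138 kWh
LED light strip: 36.2 W × 7.8 h = 282 Wh = 0.2824 kWh
Total energy = 0.6854 + 0.4326 + 0.3138 + 0.2824 = 1.714 kWh
Cost = 1.714 kWh × €0.234 = €0.40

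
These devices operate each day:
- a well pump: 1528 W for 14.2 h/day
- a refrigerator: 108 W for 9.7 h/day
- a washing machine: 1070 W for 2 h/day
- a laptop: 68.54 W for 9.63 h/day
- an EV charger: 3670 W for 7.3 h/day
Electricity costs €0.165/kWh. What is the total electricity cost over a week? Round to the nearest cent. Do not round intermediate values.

well pump: 1528 W × 14.2 h × 7 d = 151,883 Wh = 151.9 kWh
refrigerator: 108 W × 9.7 h × 7 d = 7,333 Wh = 7.333 kWh
washing machine: 1070 W × 2 h × 7 d = 14,980 Wh = 14.98 kWh
laptop: 68.54 W × 9.63 h × 7 d = 4,620 Wh = 4.62 kWh
EV charger: 3670 W × 7.3 h × 7 d = 187,537 Wh = 187.5 kWh
Total energy = 151.9 + 7.333 + 14.98 + 4.62 + 187.5 = 366.4 kWh
Cost = 366.4 kWh × €0.165 = €60.45

€60.45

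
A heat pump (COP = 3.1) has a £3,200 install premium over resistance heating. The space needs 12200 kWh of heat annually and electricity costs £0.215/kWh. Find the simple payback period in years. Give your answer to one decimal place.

Resistance: 12200 kWh × £0.215 = £2,623.00/yr
Heat pump: 12200 / 3.1 = 3935 kWh in → × £0.215 = £846.13/yr
Annual savings = £1,776.87
Payback = £3,200 / £1,776.87 = 1.8 years

1.8 years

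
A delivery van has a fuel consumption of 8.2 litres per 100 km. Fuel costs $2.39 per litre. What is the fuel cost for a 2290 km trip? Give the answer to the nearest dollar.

$449

Fuel = 8.2 L/100 km × 2290 km / 100 = 187.8 L
Cost = 187.8 L × $2.39/L = $448.79 ≈ $449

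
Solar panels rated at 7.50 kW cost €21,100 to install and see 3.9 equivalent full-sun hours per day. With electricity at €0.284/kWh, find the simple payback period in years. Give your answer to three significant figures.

Daily generation = 7.50 kW × 3.9 h = 29.25 kWh
Annual generation = 29.25 × 365 = 10676 kWh
Annual savings = 10676 × €0.284 = €3,032.05
Payback = €21,100 / €3,032.05 = 6.96 years

6.96 years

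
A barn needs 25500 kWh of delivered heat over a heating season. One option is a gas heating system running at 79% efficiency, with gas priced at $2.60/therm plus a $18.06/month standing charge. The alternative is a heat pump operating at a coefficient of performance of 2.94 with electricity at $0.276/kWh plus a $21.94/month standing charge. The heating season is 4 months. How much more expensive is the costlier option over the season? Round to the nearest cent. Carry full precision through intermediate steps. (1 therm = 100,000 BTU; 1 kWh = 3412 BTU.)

$454.09

Heat load = 25500 kWh × 3412 = 87,006,000 BTU
Gas: input = 87,006,000 / 0.79 = 110,134,177 BTU = 1,101 therm → 1,101 × $2.60 = $2,863.49; + 4 × $18.06 standing = $2,935.73
Heat pump: 87,006,000 BTU / 3412 = 25,500 kWh heat; / 2.94 = 8,673 kWh in → × $0.276 = $2,393.88; + 4 × $21.94 standing = $2,481.64
Difference = |$2,935.73 − $2,481.64| = $454.09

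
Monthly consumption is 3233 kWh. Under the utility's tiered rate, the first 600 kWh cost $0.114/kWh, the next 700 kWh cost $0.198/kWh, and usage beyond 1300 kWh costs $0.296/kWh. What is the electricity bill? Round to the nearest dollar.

$779

First 600 kWh × $0.114 = $68.40
Next 700 kWh × $0.198 = $138.60
Remaining 1933 kWh × $0.296 = $572.17
Total = $779.17 ≈ $779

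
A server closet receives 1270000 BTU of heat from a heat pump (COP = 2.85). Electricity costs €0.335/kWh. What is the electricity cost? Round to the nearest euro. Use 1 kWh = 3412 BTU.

Heat delivered = 1,270,000 BTU / 3412 = 372.2 kWh
Electrical input = 372.2 kWh / 2.85 = 130.6 kWh
Cost = 130.6 × €0.335/kWh = €43.75 ≈ €44

€44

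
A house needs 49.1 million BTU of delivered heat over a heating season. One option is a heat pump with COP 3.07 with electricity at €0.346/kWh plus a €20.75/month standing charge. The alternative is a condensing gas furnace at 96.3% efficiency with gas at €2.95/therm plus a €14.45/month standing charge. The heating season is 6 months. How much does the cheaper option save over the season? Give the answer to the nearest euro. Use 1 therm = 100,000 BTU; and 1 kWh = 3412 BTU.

Heat load = 49.1 × 10⁶ BTU = 49,100,000 BTU
Gas: input = 49,100,000 / 0.963 = 50,986,501 BTU = 509.9 therm → 509.9 × €2.95 = €1,504.10; + 6 × €14.45 standing = €1,590.80
Heat pump: 49,100,000 BTU / 3412 = 14,390 kWh heat; / 3.07 = 4,687 kWh in → × €0.346 = €1,621.85; + 6 × €20.75 standing = €1,746.35
Difference = |€1,590.80 − €1,746.35| = €155.55 ≈ €156

€156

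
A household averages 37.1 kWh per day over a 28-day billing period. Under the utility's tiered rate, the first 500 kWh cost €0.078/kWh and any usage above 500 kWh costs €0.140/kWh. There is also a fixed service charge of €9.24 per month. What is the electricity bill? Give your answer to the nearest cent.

Usage = 37.1 kWh/day × 28 days = 1038.8 kWh
First 500 kWh × €0.078 = €39.00
Remaining 538.8 kWh × €0.140 = €75.43
Energy charge = €114.43; + service €9.24 = €123.67

€123.67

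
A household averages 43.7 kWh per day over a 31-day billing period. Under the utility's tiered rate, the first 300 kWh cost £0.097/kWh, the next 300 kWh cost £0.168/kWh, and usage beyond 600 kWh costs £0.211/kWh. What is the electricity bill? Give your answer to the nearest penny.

£238.74

Usage = 43.7 kWh/day × 31 days = 1354.7 kWh
First 300 kWh × £0.097 = £29.10
Next 300 kWh × £0.168 = £50.40
Remaining 754.7 kWh × £0.211 = £159.24
Total = £238.74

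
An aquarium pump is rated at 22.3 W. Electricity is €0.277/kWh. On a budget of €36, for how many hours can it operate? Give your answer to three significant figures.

Energy budget = €36 / €0.277 per kWh = 130 kWh = 129,964 Wh
Runtime = 129,964 Wh / 22.3 W = 5,828 h

5830 h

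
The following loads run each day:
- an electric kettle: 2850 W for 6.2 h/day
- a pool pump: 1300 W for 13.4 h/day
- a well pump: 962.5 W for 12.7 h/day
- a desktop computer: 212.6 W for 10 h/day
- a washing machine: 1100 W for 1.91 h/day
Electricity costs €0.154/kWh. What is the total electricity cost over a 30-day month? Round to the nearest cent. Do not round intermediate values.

electric kettle: 2850 W × 6.2 h × 30 d = 530,100 Wh = 530.1 kWh
pool pump: 1300 W × 13.4 h × 30 d = 522,600 Wh = 522.6 kWh
well pump: 962.5 W × 12.7 h × 30 d = 366,712 Wh = 366.7 kWh
desktop computer: 212.6 W × 10 h × 30 d = 63,780 Wh = 63.78 kWh
washing machine: 1100 W × 1.91 h × 30 d = 63,030 Wh = 63.03 kWh
Total energy = 530.1 + 522.6 + 366.7 + 63.78 + 63.03 = 1,546 kWh
Cost = 1,546 kWh × €0.154 = €238.12

€238.12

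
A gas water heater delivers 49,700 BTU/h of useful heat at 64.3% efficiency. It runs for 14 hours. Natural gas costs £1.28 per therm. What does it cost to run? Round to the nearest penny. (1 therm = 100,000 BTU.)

£13.85

Heat delivered = 49,700 BTU/h × 14 h = 695,800 BTU
Gas input = 695,800 / 0.643 = 1,082,115 BTU
= 1,082,115 / 100,000 = 10.82 therm
Cost = 10.82 × £1.28/therm = £13.85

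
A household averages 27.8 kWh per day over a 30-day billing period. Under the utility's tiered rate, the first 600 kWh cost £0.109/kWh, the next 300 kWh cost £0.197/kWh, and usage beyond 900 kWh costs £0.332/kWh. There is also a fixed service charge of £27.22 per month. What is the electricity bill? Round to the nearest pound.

Usage = 27.8 kWh/day × 30 days = 834 kWh
First 600 kWh × £0.109 = £65.40
Next 234 kWh × £0.197 = £46.10
Remaining tier: 0 kWh (not reached)
Energy charge = £111.50; + service £27.22 = £138.72 ≈ £139

£139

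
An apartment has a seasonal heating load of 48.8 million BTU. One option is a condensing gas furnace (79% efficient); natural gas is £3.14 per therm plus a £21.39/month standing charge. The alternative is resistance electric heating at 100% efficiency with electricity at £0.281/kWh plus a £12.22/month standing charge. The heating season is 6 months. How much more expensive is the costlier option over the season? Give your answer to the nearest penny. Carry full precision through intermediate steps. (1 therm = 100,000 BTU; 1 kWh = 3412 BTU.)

Heat load = 48.8 × 10⁶ BTU = 48,800,000 BTU
Gas: input = 48,800,000 / 0.79 = 61,772,152 BTU = 617.7 therm → 617.7 × £3.14 = £1,939.65; + 6 × £21.39 standing = £2,067.99
Electric: 48,800,000 BTU / 3412 = 14,300 kWh → × £0.281 = £4,018.99; + 6 × £12.22 standing = £4,092.31
Difference = |£2,067.99 − £4,092.31| = £2,024.33

£2024.33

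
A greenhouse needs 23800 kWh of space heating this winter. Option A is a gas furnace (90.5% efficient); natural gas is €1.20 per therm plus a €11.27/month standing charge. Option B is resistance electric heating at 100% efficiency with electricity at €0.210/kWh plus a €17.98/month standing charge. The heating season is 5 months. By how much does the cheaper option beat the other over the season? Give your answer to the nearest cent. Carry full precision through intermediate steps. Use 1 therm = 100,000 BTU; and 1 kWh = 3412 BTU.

€3954.79

Heat load = 23800 kWh × 3412 = 81,205,600 BTU
Gas: input = 81,205,600 / 0.905 = 89,729,945 BTU = 897.3 therm → 897.3 × €1.20 = €1,076.76; + 5 × €11.27 standing = €1,133.11
Electric: 81,205,600 BTU / 3412 = 23,800 kWh → × €0.210 = €4,998.00; + 5 × €17.98 standing = €5,087.90
Difference = |€1,133.11 − €5,087.90| = €3,954.79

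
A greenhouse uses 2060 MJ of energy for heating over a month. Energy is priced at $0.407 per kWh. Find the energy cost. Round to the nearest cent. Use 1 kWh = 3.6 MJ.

$232.89

2060 MJ × (0.27778 kWh/MJ) = 572.2 kWh
Cost = 572.2 kWh × $0.407/kWh = $232.89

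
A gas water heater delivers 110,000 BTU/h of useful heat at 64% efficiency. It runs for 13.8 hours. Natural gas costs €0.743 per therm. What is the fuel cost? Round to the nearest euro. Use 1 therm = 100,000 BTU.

€18

Heat delivered = 110,000 BTU/h × 13.8 h = 1,518,000 BTU
Gas input = 1,518,000 / 0.64 = 2,371,875 BTU
= 2,371,875 / 100,000 = 23.72 therm
Cost = 23.72 × €0.743/therm = €17.62 ≈ €18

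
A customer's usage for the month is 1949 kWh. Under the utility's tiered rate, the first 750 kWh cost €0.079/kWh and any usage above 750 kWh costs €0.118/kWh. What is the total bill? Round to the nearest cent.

First 750 kWh × €0.079 = €59.25
Remaining 1199 kWh × €0.118 = €141.48
Total = €200.73

€200.73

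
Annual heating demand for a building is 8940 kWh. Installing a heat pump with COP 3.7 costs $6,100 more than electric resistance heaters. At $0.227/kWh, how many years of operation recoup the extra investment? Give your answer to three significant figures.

Resistance: 8940 kWh × $0.227 = $2,029.38/yr
Heat pump: 8940 / 3.7 = 2416 kWh in → × $0.227 = $548.48/yr
Annual savings = $1,480.90
Payback = $6,100 / $1,480.90 = 4.12 years

4.12 years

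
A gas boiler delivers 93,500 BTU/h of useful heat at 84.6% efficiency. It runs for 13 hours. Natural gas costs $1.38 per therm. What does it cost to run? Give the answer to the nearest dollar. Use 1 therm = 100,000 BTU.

Heat delivered = 93,500 BTU/h × 13 h = 1,215,500 BTU
Gas input = 1,215,500 / 0.846 = 1,436,761 BTU
= 1,436,761 / 100,000 = 14.37 therm
Cost = 14.37 × $1.38/therm = $19.83 ≈ $20

$20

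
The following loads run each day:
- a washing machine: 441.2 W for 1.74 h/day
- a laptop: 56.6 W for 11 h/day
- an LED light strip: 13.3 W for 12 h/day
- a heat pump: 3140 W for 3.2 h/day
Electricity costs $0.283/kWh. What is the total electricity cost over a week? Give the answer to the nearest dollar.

washing machine: 441.2 W × 1.74 h × 7 d = 5,374 Wh = 5.374 kWh
laptop: 56.6 W × 11 h × 7 d = 4,358 Wh = 4.358 kWh
LED light strip: 13.3 W × 12 h × 7 d = 1,117 Wh = 1.117 kWh
heat pump: 3140 W × 3.2 h × 7 d = 70,336 Wh = 70.34 kWh
Total energy = 5.374 + 4.358 + 1.117 + 70.34 = 81.19 kWh
Cost = 81.19 kWh × $0.283 = $22.98 ≈ $23

$23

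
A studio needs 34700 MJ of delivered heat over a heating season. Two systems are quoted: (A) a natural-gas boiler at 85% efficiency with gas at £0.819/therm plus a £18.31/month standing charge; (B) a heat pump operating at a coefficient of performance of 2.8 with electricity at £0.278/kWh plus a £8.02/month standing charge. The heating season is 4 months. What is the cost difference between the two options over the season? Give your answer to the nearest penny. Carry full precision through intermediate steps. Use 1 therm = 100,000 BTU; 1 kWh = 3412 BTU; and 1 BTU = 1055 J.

Heat load = 34700 MJ = 34,700,000,000 J / 1055 = 32,890,995 BTU
Gas: input = 32,890,995 / 0.85 = 38,695,289 BTU = 387 therm → 387 × £0.819 = £316.91; + 4 × £18.31 standing = £390.15
Heat pump: 32,890,995 BTU / 3412 = 9,640 kWh heat; / 2.8 = 3,443 kWh in → × £0.278 = £957.09; + 4 × £8.02 standing = £989.17
Difference = |£390.15 − £989.17| = £599.02

£599.02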